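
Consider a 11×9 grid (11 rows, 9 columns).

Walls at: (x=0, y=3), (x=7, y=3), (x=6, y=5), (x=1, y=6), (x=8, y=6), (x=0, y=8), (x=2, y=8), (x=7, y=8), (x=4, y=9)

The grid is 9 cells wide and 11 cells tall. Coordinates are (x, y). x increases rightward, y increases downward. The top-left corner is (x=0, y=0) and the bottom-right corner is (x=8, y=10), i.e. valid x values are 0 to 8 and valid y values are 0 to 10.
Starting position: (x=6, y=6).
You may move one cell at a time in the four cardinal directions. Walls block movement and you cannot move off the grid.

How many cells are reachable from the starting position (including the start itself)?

Answer: Reachable cells: 90

Derivation:
BFS flood-fill from (x=6, y=6):
  Distance 0: (x=6, y=6)
  Distance 1: (x=5, y=6), (x=7, y=6), (x=6, y=7)
  Distance 2: (x=5, y=5), (x=7, y=5), (x=4, y=6), (x=5, y=7), (x=7, y=7), (x=6, y=8)
  Distance 3: (x=5, y=4), (x=7, y=4), (x=4, y=5), (x=8, y=5), (x=3, y=6), (x=4, y=7), (x=8, y=7), (x=5, y=8), (x=6, y=9)
  Distance 4: (x=5, y=3), (x=4, y=4), (x=6, y=4), (x=8, y=4), (x=3, y=5), (x=2, y=6), (x=3, y=7), (x=4, y=8), (x=8, y=8), (x=5, y=9), (x=7, y=9), (x=6, y=10)
  Distance 5: (x=5, y=2), (x=4, y=3), (x=6, y=3), (x=8, y=3), (x=3, y=4), (x=2, y=5), (x=2, y=7), (x=3, y=8), (x=8, y=9), (x=5, y=10), (x=7, y=10)
  Distance 6: (x=5, y=1), (x=4, y=2), (x=6, y=2), (x=8, y=2), (x=3, y=3), (x=2, y=4), (x=1, y=5), (x=1, y=7), (x=3, y=9), (x=4, y=10), (x=8, y=10)
  Distance 7: (x=5, y=0), (x=4, y=1), (x=6, y=1), (x=8, y=1), (x=3, y=2), (x=7, y=2), (x=2, y=3), (x=1, y=4), (x=0, y=5), (x=0, y=7), (x=1, y=8), (x=2, y=9), (x=3, y=10)
  Distance 8: (x=4, y=0), (x=6, y=0), (x=8, y=0), (x=3, y=1), (x=7, y=1), (x=2, y=2), (x=1, y=3), (x=0, y=4), (x=0, y=6), (x=1, y=9), (x=2, y=10)
  Distance 9: (x=3, y=0), (x=7, y=0), (x=2, y=1), (x=1, y=2), (x=0, y=9), (x=1, y=10)
  Distance 10: (x=2, y=0), (x=1, y=1), (x=0, y=2), (x=0, y=10)
  Distance 11: (x=1, y=0), (x=0, y=1)
  Distance 12: (x=0, y=0)
Total reachable: 90 (grid has 90 open cells total)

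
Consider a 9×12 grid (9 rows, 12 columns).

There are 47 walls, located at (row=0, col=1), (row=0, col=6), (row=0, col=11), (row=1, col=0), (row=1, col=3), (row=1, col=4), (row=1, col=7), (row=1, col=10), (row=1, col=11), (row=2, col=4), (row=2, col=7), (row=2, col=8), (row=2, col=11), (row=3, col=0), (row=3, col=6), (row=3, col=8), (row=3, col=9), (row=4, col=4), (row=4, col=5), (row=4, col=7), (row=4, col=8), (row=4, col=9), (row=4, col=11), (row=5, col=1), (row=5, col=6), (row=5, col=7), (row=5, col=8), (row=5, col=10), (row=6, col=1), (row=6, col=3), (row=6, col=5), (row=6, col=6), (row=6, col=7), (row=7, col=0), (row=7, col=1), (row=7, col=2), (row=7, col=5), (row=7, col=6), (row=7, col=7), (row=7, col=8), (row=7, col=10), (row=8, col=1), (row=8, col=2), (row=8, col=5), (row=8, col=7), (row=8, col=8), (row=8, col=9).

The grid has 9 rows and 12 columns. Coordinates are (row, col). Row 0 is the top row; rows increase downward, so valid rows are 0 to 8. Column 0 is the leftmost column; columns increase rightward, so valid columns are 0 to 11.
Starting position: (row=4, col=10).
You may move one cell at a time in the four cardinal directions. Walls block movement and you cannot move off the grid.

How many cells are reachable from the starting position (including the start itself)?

BFS flood-fill from (row=4, col=10):
  Distance 0: (row=4, col=10)
  Distance 1: (row=3, col=10)
  Distance 2: (row=2, col=10), (row=3, col=11)
  Distance 3: (row=2, col=9)
  Distance 4: (row=1, col=9)
  Distance 5: (row=0, col=9), (row=1, col=8)
  Distance 6: (row=0, col=8), (row=0, col=10)
  Distance 7: (row=0, col=7)
Total reachable: 11 (grid has 61 open cells total)

Answer: Reachable cells: 11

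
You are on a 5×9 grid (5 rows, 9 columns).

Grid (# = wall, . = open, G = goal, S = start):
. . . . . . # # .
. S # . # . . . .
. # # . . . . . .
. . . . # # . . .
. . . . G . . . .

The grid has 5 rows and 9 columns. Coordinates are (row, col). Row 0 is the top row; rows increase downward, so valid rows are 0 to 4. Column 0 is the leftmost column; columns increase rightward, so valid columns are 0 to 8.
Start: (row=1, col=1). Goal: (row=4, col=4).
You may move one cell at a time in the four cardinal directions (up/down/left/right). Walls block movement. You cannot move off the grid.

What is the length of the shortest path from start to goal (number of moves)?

BFS from (row=1, col=1) until reaching (row=4, col=4):
  Distance 0: (row=1, col=1)
  Distance 1: (row=0, col=1), (row=1, col=0)
  Distance 2: (row=0, col=0), (row=0, col=2), (row=2, col=0)
  Distance 3: (row=0, col=3), (row=3, col=0)
  Distance 4: (row=0, col=4), (row=1, col=3), (row=3, col=1), (row=4, col=0)
  Distance 5: (row=0, col=5), (row=2, col=3), (row=3, col=2), (row=4, col=1)
  Distance 6: (row=1, col=5), (row=2, col=4), (row=3, col=3), (row=4, col=2)
  Distance 7: (row=1, col=6), (row=2, col=5), (row=4, col=3)
  Distance 8: (row=1, col=7), (row=2, col=6), (row=4, col=4)  <- goal reached here
One shortest path (8 moves): (row=1, col=1) -> (row=0, col=1) -> (row=0, col=2) -> (row=0, col=3) -> (row=1, col=3) -> (row=2, col=3) -> (row=3, col=3) -> (row=4, col=3) -> (row=4, col=4)

Answer: Shortest path length: 8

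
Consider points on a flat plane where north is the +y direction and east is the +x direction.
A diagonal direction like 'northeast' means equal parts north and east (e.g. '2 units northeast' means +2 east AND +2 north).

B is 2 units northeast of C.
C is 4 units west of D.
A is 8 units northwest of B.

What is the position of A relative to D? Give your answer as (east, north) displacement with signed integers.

Answer: A is at (east=-10, north=10) relative to D.

Derivation:
Place D at the origin (east=0, north=0).
  C is 4 units west of D: delta (east=-4, north=+0); C at (east=-4, north=0).
  B is 2 units northeast of C: delta (east=+2, north=+2); B at (east=-2, north=2).
  A is 8 units northwest of B: delta (east=-8, north=+8); A at (east=-10, north=10).
Therefore A relative to D: (east=-10, north=10).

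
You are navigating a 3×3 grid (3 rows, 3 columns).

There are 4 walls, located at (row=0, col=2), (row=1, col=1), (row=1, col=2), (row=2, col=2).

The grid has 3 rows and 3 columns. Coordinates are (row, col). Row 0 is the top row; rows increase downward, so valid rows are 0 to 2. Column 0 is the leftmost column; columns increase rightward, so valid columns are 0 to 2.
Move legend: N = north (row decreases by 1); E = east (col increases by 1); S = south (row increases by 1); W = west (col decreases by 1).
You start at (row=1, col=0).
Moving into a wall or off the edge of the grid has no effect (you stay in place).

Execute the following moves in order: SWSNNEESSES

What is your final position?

Answer: Final position: (row=0, col=1)

Derivation:
Start: (row=1, col=0)
  S (south): (row=1, col=0) -> (row=2, col=0)
  W (west): blocked, stay at (row=2, col=0)
  S (south): blocked, stay at (row=2, col=0)
  N (north): (row=2, col=0) -> (row=1, col=0)
  N (north): (row=1, col=0) -> (row=0, col=0)
  E (east): (row=0, col=0) -> (row=0, col=1)
  E (east): blocked, stay at (row=0, col=1)
  S (south): blocked, stay at (row=0, col=1)
  S (south): blocked, stay at (row=0, col=1)
  E (east): blocked, stay at (row=0, col=1)
  S (south): blocked, stay at (row=0, col=1)
Final: (row=0, col=1)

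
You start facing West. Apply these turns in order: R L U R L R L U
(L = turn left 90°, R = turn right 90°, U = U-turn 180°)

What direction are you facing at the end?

Answer: Final heading: West

Derivation:
Start: West
  R (right (90° clockwise)) -> North
  L (left (90° counter-clockwise)) -> West
  U (U-turn (180°)) -> East
  R (right (90° clockwise)) -> South
  L (left (90° counter-clockwise)) -> East
  R (right (90° clockwise)) -> South
  L (left (90° counter-clockwise)) -> East
  U (U-turn (180°)) -> West
Final: West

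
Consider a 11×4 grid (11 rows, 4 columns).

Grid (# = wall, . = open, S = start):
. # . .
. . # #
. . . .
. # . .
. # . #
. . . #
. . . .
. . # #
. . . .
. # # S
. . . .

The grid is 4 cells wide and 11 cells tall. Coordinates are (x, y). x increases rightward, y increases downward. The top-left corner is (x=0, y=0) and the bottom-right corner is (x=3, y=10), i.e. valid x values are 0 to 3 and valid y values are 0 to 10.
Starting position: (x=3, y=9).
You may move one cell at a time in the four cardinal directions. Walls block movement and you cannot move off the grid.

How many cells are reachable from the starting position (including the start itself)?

Answer: Reachable cells: 31

Derivation:
BFS flood-fill from (x=3, y=9):
  Distance 0: (x=3, y=9)
  Distance 1: (x=3, y=8), (x=3, y=10)
  Distance 2: (x=2, y=8), (x=2, y=10)
  Distance 3: (x=1, y=8), (x=1, y=10)
  Distance 4: (x=1, y=7), (x=0, y=8), (x=0, y=10)
  Distance 5: (x=1, y=6), (x=0, y=7), (x=0, y=9)
  Distance 6: (x=1, y=5), (x=0, y=6), (x=2, y=6)
  Distance 7: (x=0, y=5), (x=2, y=5), (x=3, y=6)
  Distance 8: (x=0, y=4), (x=2, y=4)
  Distance 9: (x=0, y=3), (x=2, y=3)
  Distance 10: (x=0, y=2), (x=2, y=2), (x=3, y=3)
  Distance 11: (x=0, y=1), (x=1, y=2), (x=3, y=2)
  Distance 12: (x=0, y=0), (x=1, y=1)
Total reachable: 31 (grid has 33 open cells total)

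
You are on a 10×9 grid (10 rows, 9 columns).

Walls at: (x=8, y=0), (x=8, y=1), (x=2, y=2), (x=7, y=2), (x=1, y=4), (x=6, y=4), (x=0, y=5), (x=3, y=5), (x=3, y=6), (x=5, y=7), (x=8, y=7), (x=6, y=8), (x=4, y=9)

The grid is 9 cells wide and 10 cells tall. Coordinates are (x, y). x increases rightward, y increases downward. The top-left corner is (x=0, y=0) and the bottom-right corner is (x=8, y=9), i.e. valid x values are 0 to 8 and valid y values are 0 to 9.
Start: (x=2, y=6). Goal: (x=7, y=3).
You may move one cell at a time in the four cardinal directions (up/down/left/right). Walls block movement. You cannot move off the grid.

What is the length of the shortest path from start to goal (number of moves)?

Answer: Shortest path length: 8

Derivation:
BFS from (x=2, y=6) until reaching (x=7, y=3):
  Distance 0: (x=2, y=6)
  Distance 1: (x=2, y=5), (x=1, y=6), (x=2, y=7)
  Distance 2: (x=2, y=4), (x=1, y=5), (x=0, y=6), (x=1, y=7), (x=3, y=7), (x=2, y=8)
  Distance 3: (x=2, y=3), (x=3, y=4), (x=0, y=7), (x=4, y=7), (x=1, y=8), (x=3, y=8), (x=2, y=9)
  Distance 4: (x=1, y=3), (x=3, y=3), (x=4, y=4), (x=4, y=6), (x=0, y=8), (x=4, y=8), (x=1, y=9), (x=3, y=9)
  Distance 5: (x=1, y=2), (x=3, y=2), (x=0, y=3), (x=4, y=3), (x=5, y=4), (x=4, y=5), (x=5, y=6), (x=5, y=8), (x=0, y=9)
  Distance 6: (x=1, y=1), (x=3, y=1), (x=0, y=2), (x=4, y=2), (x=5, y=3), (x=0, y=4), (x=5, y=5), (x=6, y=6), (x=5, y=9)
  Distance 7: (x=1, y=0), (x=3, y=0), (x=0, y=1), (x=2, y=1), (x=4, y=1), (x=5, y=2), (x=6, y=3), (x=6, y=5), (x=7, y=6), (x=6, y=7), (x=6, y=9)
  Distance 8: (x=0, y=0), (x=2, y=0), (x=4, y=0), (x=5, y=1), (x=6, y=2), (x=7, y=3), (x=7, y=5), (x=8, y=6), (x=7, y=7), (x=7, y=9)  <- goal reached here
One shortest path (8 moves): (x=2, y=6) -> (x=2, y=5) -> (x=2, y=4) -> (x=3, y=4) -> (x=4, y=4) -> (x=5, y=4) -> (x=5, y=3) -> (x=6, y=3) -> (x=7, y=3)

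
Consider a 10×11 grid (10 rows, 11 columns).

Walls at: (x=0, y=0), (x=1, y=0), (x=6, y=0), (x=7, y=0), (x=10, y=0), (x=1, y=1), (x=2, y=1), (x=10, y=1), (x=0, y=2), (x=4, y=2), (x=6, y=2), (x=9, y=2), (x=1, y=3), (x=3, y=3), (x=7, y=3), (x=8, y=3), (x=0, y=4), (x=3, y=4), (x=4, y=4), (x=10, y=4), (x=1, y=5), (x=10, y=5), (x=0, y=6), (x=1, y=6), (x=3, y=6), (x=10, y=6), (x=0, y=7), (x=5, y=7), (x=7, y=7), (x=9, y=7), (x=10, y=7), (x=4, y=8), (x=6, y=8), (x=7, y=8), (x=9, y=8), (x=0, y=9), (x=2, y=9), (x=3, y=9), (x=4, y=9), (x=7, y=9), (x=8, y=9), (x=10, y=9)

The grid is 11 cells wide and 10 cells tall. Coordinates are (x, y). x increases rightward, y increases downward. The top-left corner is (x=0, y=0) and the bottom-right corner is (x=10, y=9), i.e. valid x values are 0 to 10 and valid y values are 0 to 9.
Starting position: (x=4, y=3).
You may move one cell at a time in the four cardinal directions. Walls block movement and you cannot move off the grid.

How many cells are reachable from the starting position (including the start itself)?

BFS flood-fill from (x=4, y=3):
  Distance 0: (x=4, y=3)
  Distance 1: (x=5, y=3)
  Distance 2: (x=5, y=2), (x=6, y=3), (x=5, y=4)
  Distance 3: (x=5, y=1), (x=6, y=4), (x=5, y=5)
  Distance 4: (x=5, y=0), (x=4, y=1), (x=6, y=1), (x=7, y=4), (x=4, y=5), (x=6, y=5), (x=5, y=6)
  Distance 5: (x=4, y=0), (x=3, y=1), (x=7, y=1), (x=8, y=4), (x=3, y=5), (x=7, y=5), (x=4, y=6), (x=6, y=6)
  Distance 6: (x=3, y=0), (x=8, y=1), (x=3, y=2), (x=7, y=2), (x=9, y=4), (x=2, y=5), (x=8, y=5), (x=7, y=6), (x=4, y=7), (x=6, y=7)
  Distance 7: (x=2, y=0), (x=8, y=0), (x=9, y=1), (x=2, y=2), (x=8, y=2), (x=9, y=3), (x=2, y=4), (x=9, y=5), (x=2, y=6), (x=8, y=6), (x=3, y=7)
  Distance 8: (x=9, y=0), (x=1, y=2), (x=2, y=3), (x=10, y=3), (x=1, y=4), (x=9, y=6), (x=2, y=7), (x=8, y=7), (x=3, y=8)
  Distance 9: (x=10, y=2), (x=1, y=7), (x=2, y=8), (x=8, y=8)
  Distance 10: (x=1, y=8)
  Distance 11: (x=0, y=8), (x=1, y=9)
Total reachable: 60 (grid has 68 open cells total)

Answer: Reachable cells: 60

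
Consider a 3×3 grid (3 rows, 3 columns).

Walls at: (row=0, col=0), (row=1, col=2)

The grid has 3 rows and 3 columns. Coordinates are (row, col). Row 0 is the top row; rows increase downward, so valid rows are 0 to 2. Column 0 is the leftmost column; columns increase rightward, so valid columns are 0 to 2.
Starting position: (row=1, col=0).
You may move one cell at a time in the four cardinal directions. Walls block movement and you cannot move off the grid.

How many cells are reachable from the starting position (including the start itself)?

BFS flood-fill from (row=1, col=0):
  Distance 0: (row=1, col=0)
  Distance 1: (row=1, col=1), (row=2, col=0)
  Distance 2: (row=0, col=1), (row=2, col=1)
  Distance 3: (row=0, col=2), (row=2, col=2)
Total reachable: 7 (grid has 7 open cells total)

Answer: Reachable cells: 7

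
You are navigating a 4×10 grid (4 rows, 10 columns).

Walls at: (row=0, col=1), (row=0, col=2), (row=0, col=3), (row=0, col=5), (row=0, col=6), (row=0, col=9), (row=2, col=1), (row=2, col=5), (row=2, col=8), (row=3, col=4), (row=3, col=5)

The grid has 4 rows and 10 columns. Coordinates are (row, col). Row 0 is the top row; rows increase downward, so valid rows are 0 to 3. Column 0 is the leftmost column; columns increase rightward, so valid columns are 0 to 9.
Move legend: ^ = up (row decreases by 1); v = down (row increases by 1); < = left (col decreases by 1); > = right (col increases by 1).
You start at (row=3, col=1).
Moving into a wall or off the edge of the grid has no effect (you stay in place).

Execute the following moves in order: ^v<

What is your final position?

Answer: Final position: (row=3, col=0)

Derivation:
Start: (row=3, col=1)
  ^ (up): blocked, stay at (row=3, col=1)
  v (down): blocked, stay at (row=3, col=1)
  < (left): (row=3, col=1) -> (row=3, col=0)
Final: (row=3, col=0)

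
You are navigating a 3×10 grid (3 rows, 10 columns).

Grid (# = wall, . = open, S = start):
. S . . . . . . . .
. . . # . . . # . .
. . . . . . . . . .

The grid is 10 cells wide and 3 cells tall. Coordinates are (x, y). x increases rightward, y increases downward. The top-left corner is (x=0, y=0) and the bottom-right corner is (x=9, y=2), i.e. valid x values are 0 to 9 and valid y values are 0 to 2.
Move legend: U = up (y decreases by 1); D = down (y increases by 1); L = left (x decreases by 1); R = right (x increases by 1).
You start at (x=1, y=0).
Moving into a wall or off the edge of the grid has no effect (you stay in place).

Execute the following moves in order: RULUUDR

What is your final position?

Answer: Final position: (x=2, y=1)

Derivation:
Start: (x=1, y=0)
  R (right): (x=1, y=0) -> (x=2, y=0)
  U (up): blocked, stay at (x=2, y=0)
  L (left): (x=2, y=0) -> (x=1, y=0)
  U (up): blocked, stay at (x=1, y=0)
  U (up): blocked, stay at (x=1, y=0)
  D (down): (x=1, y=0) -> (x=1, y=1)
  R (right): (x=1, y=1) -> (x=2, y=1)
Final: (x=2, y=1)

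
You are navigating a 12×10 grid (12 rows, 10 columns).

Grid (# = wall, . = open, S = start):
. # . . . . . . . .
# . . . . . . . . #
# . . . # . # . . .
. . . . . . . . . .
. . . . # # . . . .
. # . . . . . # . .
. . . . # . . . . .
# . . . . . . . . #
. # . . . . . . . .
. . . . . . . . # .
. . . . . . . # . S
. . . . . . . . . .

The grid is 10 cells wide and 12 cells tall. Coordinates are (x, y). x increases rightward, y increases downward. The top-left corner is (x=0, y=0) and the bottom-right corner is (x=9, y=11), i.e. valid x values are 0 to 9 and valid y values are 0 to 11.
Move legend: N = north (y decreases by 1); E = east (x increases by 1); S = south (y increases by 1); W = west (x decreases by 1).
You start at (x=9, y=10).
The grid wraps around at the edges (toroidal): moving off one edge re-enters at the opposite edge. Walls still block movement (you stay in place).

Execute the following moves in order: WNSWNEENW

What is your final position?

Answer: Final position: (x=8, y=10)

Derivation:
Start: (x=9, y=10)
  W (west): (x=9, y=10) -> (x=8, y=10)
  N (north): blocked, stay at (x=8, y=10)
  S (south): (x=8, y=10) -> (x=8, y=11)
  W (west): (x=8, y=11) -> (x=7, y=11)
  N (north): blocked, stay at (x=7, y=11)
  E (east): (x=7, y=11) -> (x=8, y=11)
  E (east): (x=8, y=11) -> (x=9, y=11)
  N (north): (x=9, y=11) -> (x=9, y=10)
  W (west): (x=9, y=10) -> (x=8, y=10)
Final: (x=8, y=10)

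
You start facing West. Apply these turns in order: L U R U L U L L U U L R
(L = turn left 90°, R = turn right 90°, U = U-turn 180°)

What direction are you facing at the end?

Start: West
  L (left (90° counter-clockwise)) -> South
  U (U-turn (180°)) -> North
  R (right (90° clockwise)) -> East
  U (U-turn (180°)) -> West
  L (left (90° counter-clockwise)) -> South
  U (U-turn (180°)) -> North
  L (left (90° counter-clockwise)) -> West
  L (left (90° counter-clockwise)) -> South
  U (U-turn (180°)) -> North
  U (U-turn (180°)) -> South
  L (left (90° counter-clockwise)) -> East
  R (right (90° clockwise)) -> South
Final: South

Answer: Final heading: South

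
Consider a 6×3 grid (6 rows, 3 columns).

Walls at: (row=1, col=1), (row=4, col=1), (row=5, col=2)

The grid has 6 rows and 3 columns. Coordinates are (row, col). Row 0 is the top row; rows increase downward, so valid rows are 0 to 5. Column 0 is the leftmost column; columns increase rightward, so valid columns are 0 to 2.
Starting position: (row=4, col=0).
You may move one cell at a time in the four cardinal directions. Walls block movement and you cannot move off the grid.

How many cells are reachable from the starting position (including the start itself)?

BFS flood-fill from (row=4, col=0):
  Distance 0: (row=4, col=0)
  Distance 1: (row=3, col=0), (row=5, col=0)
  Distance 2: (row=2, col=0), (row=3, col=1), (row=5, col=1)
  Distance 3: (row=1, col=0), (row=2, col=1), (row=3, col=2)
  Distance 4: (row=0, col=0), (row=2, col=2), (row=4, col=2)
  Distance 5: (row=0, col=1), (row=1, col=2)
  Distance 6: (row=0, col=2)
Total reachable: 15 (grid has 15 open cells total)

Answer: Reachable cells: 15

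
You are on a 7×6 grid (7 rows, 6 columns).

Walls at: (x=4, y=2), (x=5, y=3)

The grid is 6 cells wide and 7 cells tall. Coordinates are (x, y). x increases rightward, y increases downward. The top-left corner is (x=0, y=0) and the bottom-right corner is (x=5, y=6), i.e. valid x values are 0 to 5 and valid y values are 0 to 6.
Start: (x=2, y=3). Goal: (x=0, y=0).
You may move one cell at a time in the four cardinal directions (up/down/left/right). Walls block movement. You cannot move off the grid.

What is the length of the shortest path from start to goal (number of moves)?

Answer: Shortest path length: 5

Derivation:
BFS from (x=2, y=3) until reaching (x=0, y=0):
  Distance 0: (x=2, y=3)
  Distance 1: (x=2, y=2), (x=1, y=3), (x=3, y=3), (x=2, y=4)
  Distance 2: (x=2, y=1), (x=1, y=2), (x=3, y=2), (x=0, y=3), (x=4, y=3), (x=1, y=4), (x=3, y=4), (x=2, y=5)
  Distance 3: (x=2, y=0), (x=1, y=1), (x=3, y=1), (x=0, y=2), (x=0, y=4), (x=4, y=4), (x=1, y=5), (x=3, y=5), (x=2, y=6)
  Distance 4: (x=1, y=0), (x=3, y=0), (x=0, y=1), (x=4, y=1), (x=5, y=4), (x=0, y=5), (x=4, y=5), (x=1, y=6), (x=3, y=6)
  Distance 5: (x=0, y=0), (x=4, y=0), (x=5, y=1), (x=5, y=5), (x=0, y=6), (x=4, y=6)  <- goal reached here
One shortest path (5 moves): (x=2, y=3) -> (x=1, y=3) -> (x=0, y=3) -> (x=0, y=2) -> (x=0, y=1) -> (x=0, y=0)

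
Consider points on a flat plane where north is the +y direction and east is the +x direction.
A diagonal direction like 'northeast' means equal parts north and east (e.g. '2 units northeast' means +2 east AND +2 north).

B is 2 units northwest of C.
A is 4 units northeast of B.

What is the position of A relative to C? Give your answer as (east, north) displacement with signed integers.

Answer: A is at (east=2, north=6) relative to C.

Derivation:
Place C at the origin (east=0, north=0).
  B is 2 units northwest of C: delta (east=-2, north=+2); B at (east=-2, north=2).
  A is 4 units northeast of B: delta (east=+4, north=+4); A at (east=2, north=6).
Therefore A relative to C: (east=2, north=6).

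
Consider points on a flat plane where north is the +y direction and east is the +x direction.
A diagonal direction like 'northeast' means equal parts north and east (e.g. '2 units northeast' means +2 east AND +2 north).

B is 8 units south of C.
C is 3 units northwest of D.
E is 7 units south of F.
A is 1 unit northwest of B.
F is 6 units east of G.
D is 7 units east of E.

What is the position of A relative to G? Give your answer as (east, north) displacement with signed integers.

Answer: A is at (east=9, north=-11) relative to G.

Derivation:
Place G at the origin (east=0, north=0).
  F is 6 units east of G: delta (east=+6, north=+0); F at (east=6, north=0).
  E is 7 units south of F: delta (east=+0, north=-7); E at (east=6, north=-7).
  D is 7 units east of E: delta (east=+7, north=+0); D at (east=13, north=-7).
  C is 3 units northwest of D: delta (east=-3, north=+3); C at (east=10, north=-4).
  B is 8 units south of C: delta (east=+0, north=-8); B at (east=10, north=-12).
  A is 1 unit northwest of B: delta (east=-1, north=+1); A at (east=9, north=-11).
Therefore A relative to G: (east=9, north=-11).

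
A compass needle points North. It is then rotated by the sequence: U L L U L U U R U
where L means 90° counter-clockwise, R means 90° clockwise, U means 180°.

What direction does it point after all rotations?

Answer: Final heading: North

Derivation:
Start: North
  U (U-turn (180°)) -> South
  L (left (90° counter-clockwise)) -> East
  L (left (90° counter-clockwise)) -> North
  U (U-turn (180°)) -> South
  L (left (90° counter-clockwise)) -> East
  U (U-turn (180°)) -> West
  U (U-turn (180°)) -> East
  R (right (90° clockwise)) -> South
  U (U-turn (180°)) -> North
Final: North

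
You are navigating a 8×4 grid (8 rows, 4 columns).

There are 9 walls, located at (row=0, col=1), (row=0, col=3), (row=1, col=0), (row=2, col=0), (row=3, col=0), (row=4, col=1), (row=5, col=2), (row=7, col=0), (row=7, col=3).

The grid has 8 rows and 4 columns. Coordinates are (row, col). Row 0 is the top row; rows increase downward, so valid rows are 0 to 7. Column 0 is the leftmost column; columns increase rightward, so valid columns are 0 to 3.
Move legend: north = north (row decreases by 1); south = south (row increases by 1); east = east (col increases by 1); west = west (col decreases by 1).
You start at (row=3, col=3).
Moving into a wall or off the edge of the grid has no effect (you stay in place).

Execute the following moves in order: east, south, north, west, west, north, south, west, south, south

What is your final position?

Start: (row=3, col=3)
  east (east): blocked, stay at (row=3, col=3)
  south (south): (row=3, col=3) -> (row=4, col=3)
  north (north): (row=4, col=3) -> (row=3, col=3)
  west (west): (row=3, col=3) -> (row=3, col=2)
  west (west): (row=3, col=2) -> (row=3, col=1)
  north (north): (row=3, col=1) -> (row=2, col=1)
  south (south): (row=2, col=1) -> (row=3, col=1)
  west (west): blocked, stay at (row=3, col=1)
  south (south): blocked, stay at (row=3, col=1)
  south (south): blocked, stay at (row=3, col=1)
Final: (row=3, col=1)

Answer: Final position: (row=3, col=1)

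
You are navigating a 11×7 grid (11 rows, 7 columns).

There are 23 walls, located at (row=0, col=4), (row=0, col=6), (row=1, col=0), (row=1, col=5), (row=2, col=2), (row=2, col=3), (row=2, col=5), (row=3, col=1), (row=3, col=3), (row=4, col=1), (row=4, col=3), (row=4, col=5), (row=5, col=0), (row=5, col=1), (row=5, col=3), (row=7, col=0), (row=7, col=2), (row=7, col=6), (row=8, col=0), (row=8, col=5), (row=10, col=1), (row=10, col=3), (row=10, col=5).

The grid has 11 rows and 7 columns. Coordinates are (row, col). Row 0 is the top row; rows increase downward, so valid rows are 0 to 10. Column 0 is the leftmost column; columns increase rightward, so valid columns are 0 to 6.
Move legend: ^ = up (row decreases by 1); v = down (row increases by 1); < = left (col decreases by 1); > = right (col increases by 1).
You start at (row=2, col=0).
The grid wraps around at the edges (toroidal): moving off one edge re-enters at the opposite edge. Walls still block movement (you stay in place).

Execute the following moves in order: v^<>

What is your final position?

Answer: Final position: (row=2, col=0)

Derivation:
Start: (row=2, col=0)
  v (down): (row=2, col=0) -> (row=3, col=0)
  ^ (up): (row=3, col=0) -> (row=2, col=0)
  < (left): (row=2, col=0) -> (row=2, col=6)
  > (right): (row=2, col=6) -> (row=2, col=0)
Final: (row=2, col=0)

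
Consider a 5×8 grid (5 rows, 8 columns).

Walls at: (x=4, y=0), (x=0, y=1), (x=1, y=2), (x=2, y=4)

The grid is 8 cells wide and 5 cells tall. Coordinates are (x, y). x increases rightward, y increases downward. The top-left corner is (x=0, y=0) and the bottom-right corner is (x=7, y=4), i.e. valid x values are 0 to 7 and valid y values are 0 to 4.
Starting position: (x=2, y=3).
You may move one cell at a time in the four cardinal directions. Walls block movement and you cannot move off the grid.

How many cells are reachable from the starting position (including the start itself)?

BFS flood-fill from (x=2, y=3):
  Distance 0: (x=2, y=3)
  Distance 1: (x=2, y=2), (x=1, y=3), (x=3, y=3)
  Distance 2: (x=2, y=1), (x=3, y=2), (x=0, y=3), (x=4, y=3), (x=1, y=4), (x=3, y=4)
  Distance 3: (x=2, y=0), (x=1, y=1), (x=3, y=1), (x=0, y=2), (x=4, y=2), (x=5, y=3), (x=0, y=4), (x=4, y=4)
  Distance 4: (x=1, y=0), (x=3, y=0), (x=4, y=1), (x=5, y=2), (x=6, y=3), (x=5, y=4)
  Distance 5: (x=0, y=0), (x=5, y=1), (x=6, y=2), (x=7, y=3), (x=6, y=4)
  Distance 6: (x=5, y=0), (x=6, y=1), (x=7, y=2), (x=7, y=4)
  Distance 7: (x=6, y=0), (x=7, y=1)
  Distance 8: (x=7, y=0)
Total reachable: 36 (grid has 36 open cells total)

Answer: Reachable cells: 36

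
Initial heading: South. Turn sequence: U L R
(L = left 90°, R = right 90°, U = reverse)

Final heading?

Answer: Final heading: North

Derivation:
Start: South
  U (U-turn (180°)) -> North
  L (left (90° counter-clockwise)) -> West
  R (right (90° clockwise)) -> North
Final: North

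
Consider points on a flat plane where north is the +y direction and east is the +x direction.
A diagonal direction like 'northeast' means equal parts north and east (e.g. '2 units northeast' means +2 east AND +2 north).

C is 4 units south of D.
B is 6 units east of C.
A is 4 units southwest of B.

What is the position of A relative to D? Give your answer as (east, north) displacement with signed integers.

Answer: A is at (east=2, north=-8) relative to D.

Derivation:
Place D at the origin (east=0, north=0).
  C is 4 units south of D: delta (east=+0, north=-4); C at (east=0, north=-4).
  B is 6 units east of C: delta (east=+6, north=+0); B at (east=6, north=-4).
  A is 4 units southwest of B: delta (east=-4, north=-4); A at (east=2, north=-8).
Therefore A relative to D: (east=2, north=-8).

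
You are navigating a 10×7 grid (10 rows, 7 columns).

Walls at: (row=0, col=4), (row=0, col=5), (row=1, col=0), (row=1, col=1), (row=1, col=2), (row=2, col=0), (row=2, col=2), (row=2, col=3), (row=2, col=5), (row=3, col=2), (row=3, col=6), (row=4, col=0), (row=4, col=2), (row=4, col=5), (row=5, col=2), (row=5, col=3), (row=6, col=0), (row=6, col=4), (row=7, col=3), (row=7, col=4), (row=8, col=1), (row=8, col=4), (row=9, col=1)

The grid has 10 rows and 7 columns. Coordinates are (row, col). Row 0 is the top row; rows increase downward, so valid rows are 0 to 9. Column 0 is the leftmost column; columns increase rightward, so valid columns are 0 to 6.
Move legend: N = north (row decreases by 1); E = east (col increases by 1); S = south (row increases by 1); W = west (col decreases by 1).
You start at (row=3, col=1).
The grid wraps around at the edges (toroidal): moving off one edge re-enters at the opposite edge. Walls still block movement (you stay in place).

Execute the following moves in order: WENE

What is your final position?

Answer: Final position: (row=2, col=1)

Derivation:
Start: (row=3, col=1)
  W (west): (row=3, col=1) -> (row=3, col=0)
  E (east): (row=3, col=0) -> (row=3, col=1)
  N (north): (row=3, col=1) -> (row=2, col=1)
  E (east): blocked, stay at (row=2, col=1)
Final: (row=2, col=1)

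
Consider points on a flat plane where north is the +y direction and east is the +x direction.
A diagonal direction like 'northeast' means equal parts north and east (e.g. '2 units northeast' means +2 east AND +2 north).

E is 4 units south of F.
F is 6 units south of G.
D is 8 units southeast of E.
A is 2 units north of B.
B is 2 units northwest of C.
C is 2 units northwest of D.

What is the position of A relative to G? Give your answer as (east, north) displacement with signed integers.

Place G at the origin (east=0, north=0).
  F is 6 units south of G: delta (east=+0, north=-6); F at (east=0, north=-6).
  E is 4 units south of F: delta (east=+0, north=-4); E at (east=0, north=-10).
  D is 8 units southeast of E: delta (east=+8, north=-8); D at (east=8, north=-18).
  C is 2 units northwest of D: delta (east=-2, north=+2); C at (east=6, north=-16).
  B is 2 units northwest of C: delta (east=-2, north=+2); B at (east=4, north=-14).
  A is 2 units north of B: delta (east=+0, north=+2); A at (east=4, north=-12).
Therefore A relative to G: (east=4, north=-12).

Answer: A is at (east=4, north=-12) relative to G.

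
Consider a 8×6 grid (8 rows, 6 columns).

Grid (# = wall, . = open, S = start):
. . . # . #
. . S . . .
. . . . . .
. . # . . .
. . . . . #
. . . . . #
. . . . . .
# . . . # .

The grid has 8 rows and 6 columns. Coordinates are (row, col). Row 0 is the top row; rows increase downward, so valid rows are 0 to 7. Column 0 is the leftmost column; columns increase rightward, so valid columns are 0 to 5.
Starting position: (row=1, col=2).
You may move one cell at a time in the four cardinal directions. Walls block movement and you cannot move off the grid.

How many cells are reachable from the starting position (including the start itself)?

BFS flood-fill from (row=1, col=2):
  Distance 0: (row=1, col=2)
  Distance 1: (row=0, col=2), (row=1, col=1), (row=1, col=3), (row=2, col=2)
  Distance 2: (row=0, col=1), (row=1, col=0), (row=1, col=4), (row=2, col=1), (row=2, col=3)
  Distance 3: (row=0, col=0), (row=0, col=4), (row=1, col=5), (row=2, col=0), (row=2, col=4), (row=3, col=1), (row=3, col=3)
  Distance 4: (row=2, col=5), (row=3, col=0), (row=3, col=4), (row=4, col=1), (row=4, col=3)
  Distance 5: (row=3, col=5), (row=4, col=0), (row=4, col=2), (row=4, col=4), (row=5, col=1), (row=5, col=3)
  Distance 6: (row=5, col=0), (row=5, col=2), (row=5, col=4), (row=6, col=1), (row=6, col=3)
  Distance 7: (row=6, col=0), (row=6, col=2), (row=6, col=4), (row=7, col=1), (row=7, col=3)
  Distance 8: (row=6, col=5), (row=7, col=2)
  Distance 9: (row=7, col=5)
Total reachable: 41 (grid has 41 open cells total)

Answer: Reachable cells: 41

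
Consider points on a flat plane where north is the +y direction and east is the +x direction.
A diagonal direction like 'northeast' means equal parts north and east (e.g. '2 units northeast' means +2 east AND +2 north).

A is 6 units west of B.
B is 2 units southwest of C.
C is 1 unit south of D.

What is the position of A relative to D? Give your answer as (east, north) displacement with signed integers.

Place D at the origin (east=0, north=0).
  C is 1 unit south of D: delta (east=+0, north=-1); C at (east=0, north=-1).
  B is 2 units southwest of C: delta (east=-2, north=-2); B at (east=-2, north=-3).
  A is 6 units west of B: delta (east=-6, north=+0); A at (east=-8, north=-3).
Therefore A relative to D: (east=-8, north=-3).

Answer: A is at (east=-8, north=-3) relative to D.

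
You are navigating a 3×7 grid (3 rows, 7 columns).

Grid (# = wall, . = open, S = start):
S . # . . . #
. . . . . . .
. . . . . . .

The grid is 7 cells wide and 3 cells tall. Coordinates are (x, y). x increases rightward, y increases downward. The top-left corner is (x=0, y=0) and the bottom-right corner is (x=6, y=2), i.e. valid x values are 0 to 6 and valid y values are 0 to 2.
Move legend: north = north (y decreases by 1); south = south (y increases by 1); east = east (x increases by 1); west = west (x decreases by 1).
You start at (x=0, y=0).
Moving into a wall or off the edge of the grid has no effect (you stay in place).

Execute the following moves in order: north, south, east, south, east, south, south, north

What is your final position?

Answer: Final position: (x=2, y=1)

Derivation:
Start: (x=0, y=0)
  north (north): blocked, stay at (x=0, y=0)
  south (south): (x=0, y=0) -> (x=0, y=1)
  east (east): (x=0, y=1) -> (x=1, y=1)
  south (south): (x=1, y=1) -> (x=1, y=2)
  east (east): (x=1, y=2) -> (x=2, y=2)
  south (south): blocked, stay at (x=2, y=2)
  south (south): blocked, stay at (x=2, y=2)
  north (north): (x=2, y=2) -> (x=2, y=1)
Final: (x=2, y=1)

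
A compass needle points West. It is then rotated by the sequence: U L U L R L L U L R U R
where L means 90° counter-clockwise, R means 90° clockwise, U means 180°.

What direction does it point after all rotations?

Answer: Final heading: East

Derivation:
Start: West
  U (U-turn (180°)) -> East
  L (left (90° counter-clockwise)) -> North
  U (U-turn (180°)) -> South
  L (left (90° counter-clockwise)) -> East
  R (right (90° clockwise)) -> South
  L (left (90° counter-clockwise)) -> East
  L (left (90° counter-clockwise)) -> North
  U (U-turn (180°)) -> South
  L (left (90° counter-clockwise)) -> East
  R (right (90° clockwise)) -> South
  U (U-turn (180°)) -> North
  R (right (90° clockwise)) -> East
Final: East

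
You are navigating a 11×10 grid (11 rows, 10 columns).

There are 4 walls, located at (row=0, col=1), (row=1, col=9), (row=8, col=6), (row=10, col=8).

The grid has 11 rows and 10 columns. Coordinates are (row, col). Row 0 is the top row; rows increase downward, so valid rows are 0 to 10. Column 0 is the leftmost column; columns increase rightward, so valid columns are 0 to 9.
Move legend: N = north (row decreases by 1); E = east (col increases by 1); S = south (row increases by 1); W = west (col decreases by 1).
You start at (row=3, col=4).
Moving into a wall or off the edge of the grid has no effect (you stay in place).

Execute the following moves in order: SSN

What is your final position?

Start: (row=3, col=4)
  S (south): (row=3, col=4) -> (row=4, col=4)
  S (south): (row=4, col=4) -> (row=5, col=4)
  N (north): (row=5, col=4) -> (row=4, col=4)
Final: (row=4, col=4)

Answer: Final position: (row=4, col=4)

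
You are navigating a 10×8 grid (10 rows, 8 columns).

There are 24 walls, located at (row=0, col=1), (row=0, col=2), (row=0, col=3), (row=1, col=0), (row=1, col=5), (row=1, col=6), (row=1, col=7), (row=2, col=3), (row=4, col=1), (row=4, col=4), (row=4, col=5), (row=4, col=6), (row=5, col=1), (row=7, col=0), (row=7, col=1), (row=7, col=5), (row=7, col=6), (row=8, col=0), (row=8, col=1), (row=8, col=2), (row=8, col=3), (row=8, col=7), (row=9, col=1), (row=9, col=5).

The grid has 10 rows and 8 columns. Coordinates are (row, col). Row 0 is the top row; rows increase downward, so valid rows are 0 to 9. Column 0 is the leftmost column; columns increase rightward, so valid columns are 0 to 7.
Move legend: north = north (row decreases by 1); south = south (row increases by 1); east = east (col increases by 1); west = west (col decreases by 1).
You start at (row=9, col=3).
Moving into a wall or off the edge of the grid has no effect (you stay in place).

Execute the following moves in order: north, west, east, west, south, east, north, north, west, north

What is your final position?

Answer: Final position: (row=9, col=2)

Derivation:
Start: (row=9, col=3)
  north (north): blocked, stay at (row=9, col=3)
  west (west): (row=9, col=3) -> (row=9, col=2)
  east (east): (row=9, col=2) -> (row=9, col=3)
  west (west): (row=9, col=3) -> (row=9, col=2)
  south (south): blocked, stay at (row=9, col=2)
  east (east): (row=9, col=2) -> (row=9, col=3)
  north (north): blocked, stay at (row=9, col=3)
  north (north): blocked, stay at (row=9, col=3)
  west (west): (row=9, col=3) -> (row=9, col=2)
  north (north): blocked, stay at (row=9, col=2)
Final: (row=9, col=2)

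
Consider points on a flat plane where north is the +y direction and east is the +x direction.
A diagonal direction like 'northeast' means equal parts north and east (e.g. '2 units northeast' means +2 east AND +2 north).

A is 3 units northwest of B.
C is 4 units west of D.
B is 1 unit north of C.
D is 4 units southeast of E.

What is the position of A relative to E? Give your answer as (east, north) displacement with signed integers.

Answer: A is at (east=-3, north=0) relative to E.

Derivation:
Place E at the origin (east=0, north=0).
  D is 4 units southeast of E: delta (east=+4, north=-4); D at (east=4, north=-4).
  C is 4 units west of D: delta (east=-4, north=+0); C at (east=0, north=-4).
  B is 1 unit north of C: delta (east=+0, north=+1); B at (east=0, north=-3).
  A is 3 units northwest of B: delta (east=-3, north=+3); A at (east=-3, north=0).
Therefore A relative to E: (east=-3, north=0).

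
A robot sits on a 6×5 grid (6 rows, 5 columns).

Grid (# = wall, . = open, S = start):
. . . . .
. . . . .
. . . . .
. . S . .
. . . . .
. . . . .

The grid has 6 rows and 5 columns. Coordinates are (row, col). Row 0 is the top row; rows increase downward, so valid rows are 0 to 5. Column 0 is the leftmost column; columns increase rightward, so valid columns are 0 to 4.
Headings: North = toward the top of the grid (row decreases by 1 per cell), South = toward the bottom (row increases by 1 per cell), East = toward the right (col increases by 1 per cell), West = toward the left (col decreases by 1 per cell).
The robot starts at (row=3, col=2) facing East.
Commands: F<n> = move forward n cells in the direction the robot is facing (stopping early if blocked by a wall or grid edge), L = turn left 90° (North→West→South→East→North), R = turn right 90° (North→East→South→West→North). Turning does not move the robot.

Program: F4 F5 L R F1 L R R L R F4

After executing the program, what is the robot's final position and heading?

Answer: Final position: (row=5, col=4), facing South

Derivation:
Start: (row=3, col=2), facing East
  F4: move forward 2/4 (blocked), now at (row=3, col=4)
  F5: move forward 0/5 (blocked), now at (row=3, col=4)
  L: turn left, now facing North
  R: turn right, now facing East
  F1: move forward 0/1 (blocked), now at (row=3, col=4)
  L: turn left, now facing North
  R: turn right, now facing East
  R: turn right, now facing South
  L: turn left, now facing East
  R: turn right, now facing South
  F4: move forward 2/4 (blocked), now at (row=5, col=4)
Final: (row=5, col=4), facing South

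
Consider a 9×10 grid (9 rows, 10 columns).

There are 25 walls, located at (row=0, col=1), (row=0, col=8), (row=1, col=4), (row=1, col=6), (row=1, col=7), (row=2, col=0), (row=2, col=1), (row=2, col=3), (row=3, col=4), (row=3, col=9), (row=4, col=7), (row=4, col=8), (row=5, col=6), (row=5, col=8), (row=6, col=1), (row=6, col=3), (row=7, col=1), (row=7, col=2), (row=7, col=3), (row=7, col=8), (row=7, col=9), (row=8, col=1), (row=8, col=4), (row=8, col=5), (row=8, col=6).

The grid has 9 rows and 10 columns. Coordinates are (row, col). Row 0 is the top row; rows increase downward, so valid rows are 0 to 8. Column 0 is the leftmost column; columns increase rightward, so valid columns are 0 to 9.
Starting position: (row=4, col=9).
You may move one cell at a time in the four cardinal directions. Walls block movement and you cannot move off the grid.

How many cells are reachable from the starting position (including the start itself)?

BFS flood-fill from (row=4, col=9):
  Distance 0: (row=4, col=9)
  Distance 1: (row=5, col=9)
  Distance 2: (row=6, col=9)
  Distance 3: (row=6, col=8)
  Distance 4: (row=6, col=7)
  Distance 5: (row=5, col=7), (row=6, col=6), (row=7, col=7)
  Distance 6: (row=6, col=5), (row=7, col=6), (row=8, col=7)
  Distance 7: (row=5, col=5), (row=6, col=4), (row=7, col=5), (row=8, col=8)
  Distance 8: (row=4, col=5), (row=5, col=4), (row=7, col=4), (row=8, col=9)
  Distance 9: (row=3, col=5), (row=4, col=4), (row=4, col=6), (row=5, col=3)
  Distance 10: (row=2, col=5), (row=3, col=6), (row=4, col=3), (row=5, col=2)
  Distance 11: (row=1, col=5), (row=2, col=4), (row=2, col=6), (row=3, col=3), (row=3, col=7), (row=4, col=2), (row=5, col=1), (row=6, col=2)
  Distance 12: (row=0, col=5), (row=2, col=7), (row=3, col=2), (row=3, col=8), (row=4, col=1), (row=5, col=0)
  Distance 13: (row=0, col=4), (row=0, col=6), (row=2, col=2), (row=2, col=8), (row=3, col=1), (row=4, col=0), (row=6, col=0)
  Distance 14: (row=0, col=3), (row=0, col=7), (row=1, col=2), (row=1, col=8), (row=2, col=9), (row=3, col=0), (row=7, col=0)
  Distance 15: (row=0, col=2), (row=1, col=1), (row=1, col=3), (row=1, col=9), (row=8, col=0)
  Distance 16: (row=0, col=9), (row=1, col=0)
  Distance 17: (row=0, col=0)
Total reachable: 63 (grid has 65 open cells total)

Answer: Reachable cells: 63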